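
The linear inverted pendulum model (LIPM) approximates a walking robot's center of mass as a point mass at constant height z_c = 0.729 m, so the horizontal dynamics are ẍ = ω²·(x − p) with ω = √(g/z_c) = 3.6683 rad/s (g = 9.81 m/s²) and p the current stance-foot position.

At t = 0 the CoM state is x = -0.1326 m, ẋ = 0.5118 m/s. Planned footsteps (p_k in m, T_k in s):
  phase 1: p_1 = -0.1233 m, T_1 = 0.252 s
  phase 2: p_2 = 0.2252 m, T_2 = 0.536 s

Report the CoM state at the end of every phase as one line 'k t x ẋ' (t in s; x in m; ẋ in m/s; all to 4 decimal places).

phase 1: p=-0.1233, T=0.252, ωT=0.924412, cosh=1.458575, sinh=1.061810; start (x,ẋ)=(-0.132600, 0.511800) → end (x,ẋ)=(0.011279, 0.710275)
phase 2: p=0.2252, T=0.536, ωT=1.966209, cosh=3.641765, sinh=3.501778; start (x,ẋ)=(0.011279, 0.710275) → end (x,ẋ)=(0.124181, -0.161289)

1 0.2520 0.0113 0.7103
2 0.7880 0.1242 -0.1613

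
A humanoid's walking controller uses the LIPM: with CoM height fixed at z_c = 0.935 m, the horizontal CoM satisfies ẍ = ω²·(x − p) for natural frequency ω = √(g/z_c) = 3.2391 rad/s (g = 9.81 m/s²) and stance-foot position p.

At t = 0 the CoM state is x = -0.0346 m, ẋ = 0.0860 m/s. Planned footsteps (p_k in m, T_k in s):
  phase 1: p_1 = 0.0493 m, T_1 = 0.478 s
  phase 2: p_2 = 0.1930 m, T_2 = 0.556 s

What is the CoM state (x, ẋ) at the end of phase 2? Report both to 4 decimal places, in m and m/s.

x = -1.0726, ẋ = -4.0098

phase 1: p=0.0493, T=0.478, ωT=1.548290, cosh=2.458015, sinh=2.245404; start (x,ẋ)=(-0.034600, 0.086000) → end (x,ẋ)=(-0.097311, -0.398823)
phase 2: p=0.1930, T=0.556, ωT=1.800940, cosh=3.110239, sinh=2.945095; start (x,ẋ)=(-0.097311, -0.398823) → end (x,ẋ)=(-1.072558, -4.009841)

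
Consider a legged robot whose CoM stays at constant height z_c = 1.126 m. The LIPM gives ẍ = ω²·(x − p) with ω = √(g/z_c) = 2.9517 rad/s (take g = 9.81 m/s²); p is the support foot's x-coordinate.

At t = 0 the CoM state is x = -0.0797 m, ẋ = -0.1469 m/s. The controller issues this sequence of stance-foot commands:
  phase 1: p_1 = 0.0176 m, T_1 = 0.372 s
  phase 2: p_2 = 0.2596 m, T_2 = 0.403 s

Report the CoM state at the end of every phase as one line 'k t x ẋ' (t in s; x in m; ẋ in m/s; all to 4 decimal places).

phase 1: p=0.0176, T=0.372, ωT=1.098032, cosh=1.665894, sinh=1.332367; start (x,ẋ)=(-0.079700, -0.146900) → end (x,ẋ)=(-0.210801, -0.627376)
phase 2: p=0.2596, T=0.403, ωT=1.189535, cosh=1.794958, sinh=1.490595; start (x,ẋ)=(-0.210801, -0.627376) → end (x,ẋ)=(-0.901572, -3.195778)

1 0.3720 -0.2108 -0.6274
2 0.7750 -0.9016 -3.1958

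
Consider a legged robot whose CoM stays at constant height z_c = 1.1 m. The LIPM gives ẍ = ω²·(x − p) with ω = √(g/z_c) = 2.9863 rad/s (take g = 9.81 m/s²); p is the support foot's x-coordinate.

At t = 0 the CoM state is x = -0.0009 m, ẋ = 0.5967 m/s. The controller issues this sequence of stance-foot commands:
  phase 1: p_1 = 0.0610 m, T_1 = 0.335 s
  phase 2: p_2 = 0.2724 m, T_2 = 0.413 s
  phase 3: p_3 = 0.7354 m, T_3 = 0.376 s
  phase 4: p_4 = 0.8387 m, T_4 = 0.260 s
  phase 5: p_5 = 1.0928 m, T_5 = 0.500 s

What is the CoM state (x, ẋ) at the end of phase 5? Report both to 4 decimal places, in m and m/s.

x = 1.4523, ẋ = 1.3313

phase 1: p=0.0610, T=0.335, ωT=1.000411, cosh=1.543563, sinh=1.175835; start (x,ẋ)=(-0.000900, 0.596700) → end (x,ẋ)=(0.200400, 0.703689)
phase 2: p=0.2724, T=0.413, ωT=1.233342, cosh=1.862000, sinh=1.570682; start (x,ẋ)=(0.200400, 0.703689) → end (x,ẋ)=(0.508450, 0.972550)
phase 3: p=0.7354, T=0.376, ωT=1.122849, cosh=1.699475, sinh=1.374123; start (x,ẋ)=(0.508450, 0.972550) → end (x,ẋ)=(0.797215, 0.721524)
phase 4: p=0.8387, T=0.260, ωT=0.776438, cosh=1.316879, sinh=0.856837; start (x,ẋ)=(0.797215, 0.721524) → end (x,ẋ)=(0.991091, 0.844009)
phase 5: p=1.0928, T=0.500, ωT=1.493150, cosh=2.337879, sinh=2.113215; start (x,ẋ)=(0.991091, 0.844009) → end (x,ẋ)=(1.452269, 1.331338)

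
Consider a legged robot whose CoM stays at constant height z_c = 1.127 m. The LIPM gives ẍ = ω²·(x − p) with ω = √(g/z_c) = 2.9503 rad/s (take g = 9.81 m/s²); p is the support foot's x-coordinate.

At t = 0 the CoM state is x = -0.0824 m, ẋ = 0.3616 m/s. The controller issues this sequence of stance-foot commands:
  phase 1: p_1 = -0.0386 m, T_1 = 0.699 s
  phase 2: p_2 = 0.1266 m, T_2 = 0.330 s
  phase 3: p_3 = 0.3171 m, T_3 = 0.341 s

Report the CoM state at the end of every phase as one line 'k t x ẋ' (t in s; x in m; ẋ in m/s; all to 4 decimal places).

phase 1: p=-0.0386, T=0.699, ωT=2.062260, cosh=3.995443, sinh=3.868277; start (x,ẋ)=(-0.082400, 0.361600) → end (x,ẋ)=(0.260510, 0.944881)
phase 2: p=0.1266, T=0.330, ωT=0.973599, cosh=1.512588, sinh=1.134867; start (x,ẋ)=(0.260510, 0.944881) → end (x,ẋ)=(0.692611, 1.877575)
phase 3: p=0.3171, T=0.341, ωT=1.006052, cosh=1.550222, sinh=1.184562; start (x,ẋ)=(0.692611, 1.877575) → end (x,ẋ)=(1.653082, 4.222997)

1 0.6990 0.2605 0.9449
2 1.0290 0.6926 1.8776
3 1.3700 1.6531 4.2230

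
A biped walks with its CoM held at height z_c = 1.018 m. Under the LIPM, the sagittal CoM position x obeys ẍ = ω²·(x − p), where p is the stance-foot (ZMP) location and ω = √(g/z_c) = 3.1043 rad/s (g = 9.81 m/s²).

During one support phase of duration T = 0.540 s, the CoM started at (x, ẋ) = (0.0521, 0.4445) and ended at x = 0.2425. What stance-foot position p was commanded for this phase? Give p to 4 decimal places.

p = 0.1534

ωT = 3.1043·0.540 = 1.676322; cosh(ωT) = 2.766459, sinh(ωT) = 2.579398
x(T) = p + (x₀−p)·cosh(ωT) + (ẋ₀/ω)·sinh(ωT) ⇒ p·(1 − cosh) = x(T) − x₀·cosh − (ẋ₀/ω)·sinh
numerator   = 0.2425 − (0.0521)·2.766459 − (0.4445/3.1043)·2.579398 = -0.270973
denominator = 1 − 2.766459 = -1.766459
p = -0.270973 / -1.766459 = 0.1534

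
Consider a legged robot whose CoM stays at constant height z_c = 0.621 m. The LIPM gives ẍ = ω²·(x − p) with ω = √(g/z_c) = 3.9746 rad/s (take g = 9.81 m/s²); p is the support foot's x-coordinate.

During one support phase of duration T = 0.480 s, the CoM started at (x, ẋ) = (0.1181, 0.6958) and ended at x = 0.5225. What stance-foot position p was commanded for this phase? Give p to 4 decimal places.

ωT = 3.9746·0.480 = 1.907808; cosh(ωT) = 3.443354, sinh(ωT) = 3.294948
x(T) = p + (x₀−p)·cosh(ωT) + (ẋ₀/ω)·sinh(ωT) ⇒ p·(1 − cosh) = x(T) − x₀·cosh − (ẋ₀/ω)·sinh
numerator   = 0.5225 − (0.1181)·3.443354 − (0.6958/3.9746)·3.294948 = -0.460979
denominator = 1 − 3.443354 = -2.443354
p = -0.460979 / -2.443354 = 0.1887

p = 0.1887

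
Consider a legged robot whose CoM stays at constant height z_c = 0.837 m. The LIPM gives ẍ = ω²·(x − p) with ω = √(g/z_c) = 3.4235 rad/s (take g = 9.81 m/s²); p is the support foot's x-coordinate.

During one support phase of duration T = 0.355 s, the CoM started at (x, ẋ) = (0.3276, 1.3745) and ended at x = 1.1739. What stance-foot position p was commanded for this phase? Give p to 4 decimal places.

p = 0.0530

ωT = 3.4235·0.355 = 1.215342; cosh(ωT) = 1.834028, sinh(ωT) = 1.537420
x(T) = p + (x₀−p)·cosh(ωT) + (ẋ₀/ω)·sinh(ωT) ⇒ p·(1 − cosh) = x(T) − x₀·cosh − (ẋ₀/ω)·sinh
numerator   = 1.1739 − (0.3276)·1.834028 − (1.3745/3.4235)·1.537420 = -0.044186
denominator = 1 − 1.834028 = -0.834028
p = -0.044186 / -0.834028 = 0.0530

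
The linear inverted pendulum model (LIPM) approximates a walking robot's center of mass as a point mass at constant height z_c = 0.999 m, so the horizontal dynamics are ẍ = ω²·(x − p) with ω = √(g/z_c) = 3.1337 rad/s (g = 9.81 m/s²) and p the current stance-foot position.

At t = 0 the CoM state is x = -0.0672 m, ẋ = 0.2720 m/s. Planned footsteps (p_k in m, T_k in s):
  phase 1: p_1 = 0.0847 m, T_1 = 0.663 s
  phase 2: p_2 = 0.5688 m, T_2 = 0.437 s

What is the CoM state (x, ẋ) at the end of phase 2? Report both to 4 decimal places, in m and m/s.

x = -1.4709, ẋ = -5.9823

phase 1: p=0.0847, T=0.663, ωT=2.077643, cosh=4.055425, sinh=3.930200; start (x,ẋ)=(-0.067200, 0.272000) → end (x,ẋ)=(-0.190184, -0.767735)
phase 2: p=0.5688, T=0.437, ωT=1.369427, cosh=2.093674, sinh=1.839422; start (x,ẋ)=(-0.190184, -0.767735) → end (x,ẋ)=(-1.470911, -5.982321)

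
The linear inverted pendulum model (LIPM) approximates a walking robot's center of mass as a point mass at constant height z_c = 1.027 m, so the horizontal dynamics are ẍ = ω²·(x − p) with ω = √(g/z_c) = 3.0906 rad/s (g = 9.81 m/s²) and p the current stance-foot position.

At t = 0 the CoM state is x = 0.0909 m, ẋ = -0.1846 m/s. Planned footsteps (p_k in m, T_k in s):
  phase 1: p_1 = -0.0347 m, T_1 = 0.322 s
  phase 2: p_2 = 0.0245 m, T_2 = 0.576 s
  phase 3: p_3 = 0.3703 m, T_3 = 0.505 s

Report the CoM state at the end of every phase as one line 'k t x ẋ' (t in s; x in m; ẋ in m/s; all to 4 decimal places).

1 0.3220 0.0887 0.1695
2 0.8980 0.3782 1.0882
3 1.4030 1.1912 2.7606

phase 1: p=-0.0347, T=0.322, ωT=0.995173, cosh=1.537426, sinh=1.167767; start (x,ẋ)=(0.090900, -0.184600) → end (x,ẋ)=(0.088651, 0.169494)
phase 2: p=0.0245, T=0.576, ωT=1.780186, cosh=3.049782, sinh=2.881175; start (x,ẋ)=(0.088651, 0.169494) → end (x,ẋ)=(0.378154, 1.088153)
phase 3: p=0.3703, T=0.505, ωT=1.560753, cosh=2.486192, sinh=2.276214; start (x,ẋ)=(0.378154, 1.088153) → end (x,ẋ)=(1.191247, 2.760610)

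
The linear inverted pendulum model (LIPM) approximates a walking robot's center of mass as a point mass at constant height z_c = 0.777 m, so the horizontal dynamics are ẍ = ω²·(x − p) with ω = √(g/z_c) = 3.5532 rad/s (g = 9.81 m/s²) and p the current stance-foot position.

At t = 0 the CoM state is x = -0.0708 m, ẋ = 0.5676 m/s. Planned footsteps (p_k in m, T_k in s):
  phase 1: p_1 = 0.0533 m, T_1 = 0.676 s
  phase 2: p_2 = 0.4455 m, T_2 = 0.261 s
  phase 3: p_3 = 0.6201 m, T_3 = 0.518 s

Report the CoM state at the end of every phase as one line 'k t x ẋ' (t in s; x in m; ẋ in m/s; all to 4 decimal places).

phase 1: p=0.0533, T=0.676, ωT=2.401963, cosh=5.567689, sinh=5.477149; start (x,ẋ)=(-0.070800, 0.567600) → end (x,ẋ)=(0.237288, 0.745060)
phase 2: p=0.4455, T=0.261, ωT=0.927385, cosh=1.461739, sinh=1.066152; start (x,ẋ)=(0.237288, 0.745060) → end (x,ẋ)=(0.364706, 0.300323)
phase 3: p=0.6201, T=0.518, ωT=1.840558, cosh=3.229390, sinh=3.070661; start (x,ẋ)=(0.364706, 0.300323) → end (x,ẋ)=(0.054872, -1.816656)

1 0.6760 0.2373 0.7451
2 0.9370 0.3647 0.3003
3 1.4550 0.0549 -1.8167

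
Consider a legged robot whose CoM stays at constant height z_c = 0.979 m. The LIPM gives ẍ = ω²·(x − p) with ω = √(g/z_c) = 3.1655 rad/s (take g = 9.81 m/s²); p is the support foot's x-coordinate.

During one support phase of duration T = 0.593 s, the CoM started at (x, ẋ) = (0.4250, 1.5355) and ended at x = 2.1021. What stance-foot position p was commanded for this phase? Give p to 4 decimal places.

p = 0.3698

ωT = 3.1655·0.593 = 1.877142; cosh(ωT) = 3.343913, sinh(ωT) = 3.190886
x(T) = p + (x₀−p)·cosh(ωT) + (ẋ₀/ω)·sinh(ωT) ⇒ p·(1 − cosh) = x(T) − x₀·cosh − (ẋ₀/ω)·sinh
numerator   = 2.1021 − (0.4250)·3.343913 − (1.5355/3.1655)·3.190886 = -0.866877
denominator = 1 − 3.343913 = -2.343913
p = -0.866877 / -2.343913 = 0.3698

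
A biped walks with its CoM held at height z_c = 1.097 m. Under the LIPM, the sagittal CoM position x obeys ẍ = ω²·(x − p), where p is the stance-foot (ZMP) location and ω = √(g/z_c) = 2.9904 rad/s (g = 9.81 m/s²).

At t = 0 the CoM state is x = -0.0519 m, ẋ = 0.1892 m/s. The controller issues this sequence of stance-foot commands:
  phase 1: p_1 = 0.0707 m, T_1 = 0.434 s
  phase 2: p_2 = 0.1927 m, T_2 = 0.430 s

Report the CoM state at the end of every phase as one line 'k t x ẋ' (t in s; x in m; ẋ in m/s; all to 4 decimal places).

1 0.4340 -0.0633 -0.2489
2 0.8640 -0.4448 -1.7636

phase 1: p=0.0707, T=0.434, ωT=1.297834, cosh=1.967239, sinh=1.694117; start (x,ẋ)=(-0.051900, 0.189200) → end (x,ẋ)=(-0.063298, -0.248900)
phase 2: p=0.1927, T=0.430, ωT=1.285872, cosh=1.947115, sinh=1.670706; start (x,ẋ)=(-0.063298, -0.248900) → end (x,ẋ)=(-0.444816, -1.763626)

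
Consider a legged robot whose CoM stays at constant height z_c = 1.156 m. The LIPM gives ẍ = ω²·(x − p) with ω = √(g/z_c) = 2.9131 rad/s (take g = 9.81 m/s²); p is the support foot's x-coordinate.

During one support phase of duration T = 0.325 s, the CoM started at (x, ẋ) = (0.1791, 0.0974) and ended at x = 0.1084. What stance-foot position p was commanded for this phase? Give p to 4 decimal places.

ωT = 2.9131·0.325 = 0.946758; cosh(ωT) = 1.482668, sinh(ωT) = 1.094671
x(T) = p + (x₀−p)·cosh(ωT) + (ẋ₀/ω)·sinh(ωT) ⇒ p·(1 − cosh) = x(T) − x₀·cosh − (ẋ₀/ω)·sinh
numerator   = 0.1084 − (0.1791)·1.482668 − (0.0974/2.9131)·1.094671 = -0.193746
denominator = 1 − 1.482668 = -0.482668
p = -0.193746 / -0.482668 = 0.4014

p = 0.4014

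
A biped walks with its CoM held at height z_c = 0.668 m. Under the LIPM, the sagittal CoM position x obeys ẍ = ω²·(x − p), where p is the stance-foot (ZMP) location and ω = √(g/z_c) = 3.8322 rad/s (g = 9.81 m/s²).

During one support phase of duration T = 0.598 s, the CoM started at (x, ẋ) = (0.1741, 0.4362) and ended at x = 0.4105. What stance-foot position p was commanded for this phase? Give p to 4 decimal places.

p = 0.2544

ωT = 3.8322·0.598 = 2.291656; cosh(ωT) = 4.996200, sinh(ωT) = 4.895101
x(T) = p + (x₀−p)·cosh(ωT) + (ẋ₀/ω)·sinh(ωT) ⇒ p·(1 − cosh) = x(T) − x₀·cosh − (ẋ₀/ω)·sinh
numerator   = 0.4105 − (0.1741)·4.996200 − (0.4362/3.8322)·4.895101 = -1.016523
denominator = 1 − 4.996200 = -3.996200
p = -1.016523 / -3.996200 = 0.2544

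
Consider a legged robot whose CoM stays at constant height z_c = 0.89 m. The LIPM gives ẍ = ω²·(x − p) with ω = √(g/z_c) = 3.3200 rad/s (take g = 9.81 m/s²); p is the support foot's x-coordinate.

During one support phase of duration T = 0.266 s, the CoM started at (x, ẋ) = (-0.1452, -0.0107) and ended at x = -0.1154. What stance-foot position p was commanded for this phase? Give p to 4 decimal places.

ωT = 3.3200·0.266 = 0.883120; cosh(ωT) = 1.415962, sinh(ωT) = 1.002471
x(T) = p + (x₀−p)·cosh(ωT) + (ẋ₀/ω)·sinh(ωT) ⇒ p·(1 − cosh) = x(T) − x₀·cosh − (ẋ₀/ω)·sinh
numerator   = -0.1154 − (-0.1452)·1.415962 − (-0.0107/3.3200)·1.002471 = 0.093429
denominator = 1 − 1.415962 = -0.415962
p = 0.093429 / -0.415962 = -0.2246

p = -0.2246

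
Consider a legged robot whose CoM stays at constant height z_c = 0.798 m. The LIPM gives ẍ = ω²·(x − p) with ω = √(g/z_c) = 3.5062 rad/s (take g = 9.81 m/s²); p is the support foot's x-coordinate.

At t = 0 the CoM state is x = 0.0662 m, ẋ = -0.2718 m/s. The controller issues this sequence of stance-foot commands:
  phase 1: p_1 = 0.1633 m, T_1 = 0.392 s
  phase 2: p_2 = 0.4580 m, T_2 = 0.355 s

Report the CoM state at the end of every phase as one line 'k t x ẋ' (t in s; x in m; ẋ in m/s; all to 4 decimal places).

1 0.3920 -0.1843 -1.2014
2 0.7470 -1.2950 -5.8436

phase 1: p=0.1633, T=0.392, ωT=1.374430, cosh=2.102904, sinh=1.849920; start (x,ẋ)=(0.066200, -0.271800) → end (x,ẋ)=(-0.184297, -1.201378)
phase 2: p=0.4580, T=0.355, ωT=1.244701, cosh=1.879962, sinh=1.591935; start (x,ẋ)=(-0.184297, -1.201378) → end (x,ẋ)=(-1.294962, -5.843620)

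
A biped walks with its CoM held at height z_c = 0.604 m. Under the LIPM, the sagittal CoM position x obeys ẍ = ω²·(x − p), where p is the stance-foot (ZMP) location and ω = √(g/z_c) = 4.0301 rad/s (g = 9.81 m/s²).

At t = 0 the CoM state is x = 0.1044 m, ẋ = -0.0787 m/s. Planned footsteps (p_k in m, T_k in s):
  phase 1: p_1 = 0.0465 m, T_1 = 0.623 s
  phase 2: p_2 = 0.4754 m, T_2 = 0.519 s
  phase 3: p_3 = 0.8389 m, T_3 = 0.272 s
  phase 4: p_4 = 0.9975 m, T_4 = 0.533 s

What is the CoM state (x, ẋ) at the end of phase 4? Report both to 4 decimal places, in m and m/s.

x = 0.1690, ẋ = -3.1988

phase 1: p=0.0465, T=0.623, ωT=2.510752, cosh=6.197699, sinh=6.116492; start (x,ẋ)=(0.104400, -0.078700) → end (x,ẋ)=(0.285904, 0.939480)
phase 2: p=0.4754, T=0.519, ωT=2.091622, cosh=4.110763, sinh=3.987276; start (x,ẋ)=(0.285904, 0.939480) → end (x,ẋ)=(0.625923, 0.816940)
phase 3: p=0.8389, T=0.272, ωT=1.096187, cosh=1.663438, sinh=1.329295; start (x,ẋ)=(0.625923, 0.816940) → end (x,ẋ)=(0.754086, 0.217968)
phase 4: p=0.9975, T=0.533, ωT=2.148043, cosh=4.342395, sinh=4.225682; start (x,ẋ)=(0.754086, 0.217968) → end (x,ẋ)=(0.169048, -3.198810)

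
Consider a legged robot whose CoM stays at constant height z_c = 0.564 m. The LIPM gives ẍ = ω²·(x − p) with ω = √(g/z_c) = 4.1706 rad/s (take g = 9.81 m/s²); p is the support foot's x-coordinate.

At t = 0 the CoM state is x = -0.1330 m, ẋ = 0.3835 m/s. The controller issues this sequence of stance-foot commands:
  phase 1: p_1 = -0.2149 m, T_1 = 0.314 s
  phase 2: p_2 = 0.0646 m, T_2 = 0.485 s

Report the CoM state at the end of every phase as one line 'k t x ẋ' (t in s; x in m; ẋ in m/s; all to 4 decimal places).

phase 1: p=-0.2149, T=0.314, ωT=1.309568, cosh=1.987256, sinh=1.717319; start (x,ẋ)=(-0.133000, 0.383500) → end (x,ẋ)=(0.105769, 1.348701)
phase 2: p=0.0646, T=0.485, ωT=2.022741, cosh=3.845654, sinh=3.713362; start (x,ẋ)=(0.105769, 1.348701) → end (x,ẋ)=(1.423760, 5.824222)

1 0.3140 0.1058 1.3487
2 0.7990 1.4238 5.8242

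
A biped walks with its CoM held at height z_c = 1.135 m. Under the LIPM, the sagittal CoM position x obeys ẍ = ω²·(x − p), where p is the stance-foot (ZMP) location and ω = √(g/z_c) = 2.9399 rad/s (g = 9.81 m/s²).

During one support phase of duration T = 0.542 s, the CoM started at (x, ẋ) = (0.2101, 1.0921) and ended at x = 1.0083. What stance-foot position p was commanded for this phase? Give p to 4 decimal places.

ωT = 2.9399·0.542 = 1.593426; cosh(ωT) = 2.561903, sinh(ωT) = 2.358674
x(T) = p + (x₀−p)·cosh(ωT) + (ẋ₀/ω)·sinh(ωT) ⇒ p·(1 − cosh) = x(T) − x₀·cosh − (ẋ₀/ω)·sinh
numerator   = 1.0083 − (0.2101)·2.561903 − (1.0921/2.9399)·2.358674 = -0.406145
denominator = 1 − 2.561903 = -1.561903
p = -0.406145 / -1.561903 = 0.2600

p = 0.2600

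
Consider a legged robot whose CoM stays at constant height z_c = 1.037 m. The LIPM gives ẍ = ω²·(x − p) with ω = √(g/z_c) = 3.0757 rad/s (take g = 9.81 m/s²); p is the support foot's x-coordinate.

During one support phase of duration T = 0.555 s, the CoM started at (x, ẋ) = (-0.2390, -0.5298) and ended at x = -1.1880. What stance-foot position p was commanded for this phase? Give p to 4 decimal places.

ωT = 3.0757·0.555 = 1.707014; cosh(ωT) = 2.846940, sinh(ωT) = 2.665534
x(T) = p + (x₀−p)·cosh(ωT) + (ẋ₀/ω)·sinh(ωT) ⇒ p·(1 − cosh) = x(T) − x₀·cosh − (ẋ₀/ω)·sinh
numerator   = -1.1880 − (-0.2390)·2.846940 − (-0.5298/3.0757)·2.665534 = -0.048434
denominator = 1 − 2.846940 = -1.846940
p = -0.048434 / -1.846940 = 0.0262

p = 0.0262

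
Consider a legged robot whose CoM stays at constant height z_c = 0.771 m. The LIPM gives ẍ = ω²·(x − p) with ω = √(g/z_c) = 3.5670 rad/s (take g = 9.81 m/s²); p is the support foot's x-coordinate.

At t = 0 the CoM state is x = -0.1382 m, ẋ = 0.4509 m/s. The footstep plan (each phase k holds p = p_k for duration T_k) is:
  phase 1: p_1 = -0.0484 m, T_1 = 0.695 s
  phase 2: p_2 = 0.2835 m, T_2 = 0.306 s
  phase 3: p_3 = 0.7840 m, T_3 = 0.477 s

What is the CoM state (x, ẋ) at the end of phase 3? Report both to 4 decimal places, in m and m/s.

phase 1: p=-0.0484, T=0.695, ωT=2.479065, cosh=6.006963, sinh=5.923141; start (x,ẋ)=(-0.138200, 0.450900) → end (x,ẋ)=(0.160912, 0.811259)
phase 2: p=0.2835, T=0.306, ωT=1.091502, cosh=1.657228, sinh=1.321516; start (x,ẋ)=(0.160912, 0.811259) → end (x,ẋ)=(0.380902, 0.766578)
phase 3: p=0.7840, T=0.477, ωT=1.701459, cosh=2.832178, sinh=2.649761; start (x,ẋ)=(0.380902, 0.766578) → end (x,ẋ)=(0.211809, -1.638878)

x = 0.2118, ẋ = -1.6389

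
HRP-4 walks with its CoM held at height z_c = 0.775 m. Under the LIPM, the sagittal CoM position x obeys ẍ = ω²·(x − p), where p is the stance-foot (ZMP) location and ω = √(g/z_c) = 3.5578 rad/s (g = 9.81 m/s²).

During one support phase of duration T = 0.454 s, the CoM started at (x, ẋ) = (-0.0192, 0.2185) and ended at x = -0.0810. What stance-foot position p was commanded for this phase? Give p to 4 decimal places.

p = 0.1110

ωT = 3.5578·0.454 = 1.615241; cosh(ωT) = 2.613972, sinh(ωT) = 2.415129
x(T) = p + (x₀−p)·cosh(ωT) + (ẋ₀/ω)·sinh(ωT) ⇒ p·(1 − cosh) = x(T) − x₀·cosh − (ẋ₀/ω)·sinh
numerator   = -0.0810 − (-0.0192)·2.613972 − (0.2185/3.5578)·2.415129 = -0.179135
denominator = 1 − 2.613972 = -1.613972
p = -0.179135 / -1.613972 = 0.1110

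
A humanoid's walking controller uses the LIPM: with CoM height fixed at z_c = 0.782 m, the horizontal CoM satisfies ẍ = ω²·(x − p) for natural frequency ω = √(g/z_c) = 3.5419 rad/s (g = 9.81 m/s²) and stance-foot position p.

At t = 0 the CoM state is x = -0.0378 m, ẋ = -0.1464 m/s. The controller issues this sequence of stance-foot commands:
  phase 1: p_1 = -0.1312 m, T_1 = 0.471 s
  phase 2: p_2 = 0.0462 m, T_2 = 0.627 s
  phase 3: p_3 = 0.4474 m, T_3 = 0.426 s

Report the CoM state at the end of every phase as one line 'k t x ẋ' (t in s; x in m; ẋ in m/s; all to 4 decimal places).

1 0.4710 0.0196 0.4440
2 1.0980 0.4927 1.6398
3 1.5240 1.5502 4.2332

phase 1: p=-0.1312, T=0.471, ωT=1.668235, cosh=2.745690, sinh=2.557110; start (x,ẋ)=(-0.037800, -0.146400) → end (x,ẋ)=(0.019552, 0.443957)
phase 2: p=0.0462, T=0.627, ωT=2.220771, cosh=4.661480, sinh=4.552955; start (x,ẋ)=(0.019552, 0.443957) → end (x,ẋ)=(0.492671, 1.639778)
phase 3: p=0.4474, T=0.426, ωT=1.508849, cosh=2.371345, sinh=2.150181; start (x,ẋ)=(0.492671, 1.639778) → end (x,ẋ)=(1.550212, 4.233247)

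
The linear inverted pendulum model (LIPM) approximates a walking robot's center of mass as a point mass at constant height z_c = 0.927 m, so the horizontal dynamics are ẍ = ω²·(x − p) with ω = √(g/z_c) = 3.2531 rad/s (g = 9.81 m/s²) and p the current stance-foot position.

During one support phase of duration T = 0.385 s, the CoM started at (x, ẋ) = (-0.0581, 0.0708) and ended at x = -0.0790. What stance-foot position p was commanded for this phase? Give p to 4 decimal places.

ωT = 3.2531·0.385 = 1.252444; cosh(ωT) = 1.892344, sinh(ωT) = 1.606538
x(T) = p + (x₀−p)·cosh(ωT) + (ẋ₀/ω)·sinh(ωT) ⇒ p·(1 − cosh) = x(T) − x₀·cosh − (ẋ₀/ω)·sinh
numerator   = -0.0790 − (-0.0581)·1.892344 − (0.0708/3.2531)·1.606538 = -0.004019
denominator = 1 − 1.892344 = -0.892344
p = -0.004019 / -0.892344 = 0.0045

p = 0.0045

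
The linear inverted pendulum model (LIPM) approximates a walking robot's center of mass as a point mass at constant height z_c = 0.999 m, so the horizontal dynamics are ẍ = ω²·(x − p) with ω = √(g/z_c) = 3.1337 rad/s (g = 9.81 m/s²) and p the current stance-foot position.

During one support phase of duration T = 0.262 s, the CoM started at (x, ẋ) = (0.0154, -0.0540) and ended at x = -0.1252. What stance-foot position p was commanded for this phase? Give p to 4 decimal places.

ωT = 3.1337·0.262 = 0.821029; cosh(ωT) = 1.356408, sinh(ωT) = 0.916430
x(T) = p + (x₀−p)·cosh(ωT) + (ẋ₀/ω)·sinh(ωT) ⇒ p·(1 − cosh) = x(T) − x₀·cosh − (ẋ₀/ω)·sinh
numerator   = -0.1252 − (0.0154)·1.356408 − (-0.0540/3.1337)·0.916430 = -0.130297
denominator = 1 − 1.356408 = -0.356408
p = -0.130297 / -0.356408 = 0.3656

p = 0.3656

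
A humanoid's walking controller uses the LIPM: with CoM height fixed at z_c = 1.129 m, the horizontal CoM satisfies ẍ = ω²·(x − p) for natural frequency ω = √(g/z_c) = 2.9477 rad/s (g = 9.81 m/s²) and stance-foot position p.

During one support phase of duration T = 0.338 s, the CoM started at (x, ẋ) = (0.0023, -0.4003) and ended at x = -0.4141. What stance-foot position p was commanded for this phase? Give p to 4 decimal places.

p = 0.4804

ωT = 2.9477·0.338 = 0.996323; cosh(ωT) = 1.538769, sinh(ωT) = 1.169535
x(T) = p + (x₀−p)·cosh(ωT) + (ẋ₀/ω)·sinh(ωT) ⇒ p·(1 − cosh) = x(T) − x₀·cosh − (ẋ₀/ω)·sinh
numerator   = -0.4141 − (0.0023)·1.538769 − (-0.4003/2.9477)·1.169535 = -0.258815
denominator = 1 − 1.538769 = -0.538769
p = -0.258815 / -0.538769 = 0.4804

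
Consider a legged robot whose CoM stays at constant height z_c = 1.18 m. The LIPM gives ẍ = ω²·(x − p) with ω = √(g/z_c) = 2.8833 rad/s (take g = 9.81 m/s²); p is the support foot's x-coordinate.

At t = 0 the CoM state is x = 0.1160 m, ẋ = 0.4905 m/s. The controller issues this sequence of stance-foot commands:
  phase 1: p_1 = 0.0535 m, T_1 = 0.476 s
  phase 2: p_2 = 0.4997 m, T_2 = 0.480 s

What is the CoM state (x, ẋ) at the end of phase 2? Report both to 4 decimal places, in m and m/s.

x = 1.3812, ẋ = 2.8836

phase 1: p=0.0535, T=0.476, ωT=1.372451, cosh=2.099246, sinh=1.845761; start (x,ẋ)=(0.116000, 0.490500) → end (x,ẋ)=(0.498699, 1.362298)
phase 2: p=0.4997, T=0.480, ωT=1.383984, cosh=2.120674, sinh=1.870095; start (x,ẋ)=(0.498699, 1.362298) → end (x,ẋ)=(1.381158, 2.883594)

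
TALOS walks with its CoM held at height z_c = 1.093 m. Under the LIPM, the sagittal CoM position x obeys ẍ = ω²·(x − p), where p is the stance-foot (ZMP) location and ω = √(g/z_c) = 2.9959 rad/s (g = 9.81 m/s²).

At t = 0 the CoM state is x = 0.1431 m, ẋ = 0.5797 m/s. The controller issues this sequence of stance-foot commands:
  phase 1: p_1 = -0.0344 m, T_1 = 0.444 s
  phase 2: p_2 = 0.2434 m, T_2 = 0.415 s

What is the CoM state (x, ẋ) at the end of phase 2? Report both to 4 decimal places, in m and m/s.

phase 1: p=-0.0344, T=0.444, ωT=1.330180, cosh=2.023076, sinh=1.758646; start (x,ẋ)=(0.143100, 0.579700) → end (x,ẋ)=(0.664990, 2.107977)
phase 2: p=0.2434, T=0.415, ωT=1.243298, cosh=1.877731, sinh=1.589300; start (x,ẋ)=(0.664990, 2.107977) → end (x,ẋ)=(2.153297, 5.965565)

x = 2.1533, ẋ = 5.9656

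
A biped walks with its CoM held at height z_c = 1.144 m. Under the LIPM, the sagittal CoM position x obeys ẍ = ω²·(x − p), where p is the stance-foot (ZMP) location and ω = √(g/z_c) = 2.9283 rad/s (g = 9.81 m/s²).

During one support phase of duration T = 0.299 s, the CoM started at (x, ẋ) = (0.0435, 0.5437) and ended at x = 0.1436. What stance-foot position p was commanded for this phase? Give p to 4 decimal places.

ωT = 2.9283·0.299 = 0.875562; cosh(ωT) = 1.408426, sinh(ωT) = 0.991798
x(T) = p + (x₀−p)·cosh(ωT) + (ẋ₀/ω)·sinh(ωT) ⇒ p·(1 − cosh) = x(T) − x₀·cosh − (ẋ₀/ω)·sinh
numerator   = 0.1436 − (0.0435)·1.408426 − (0.5437/2.9283)·0.991798 = -0.101814
denominator = 1 − 1.408426 = -0.408426
p = -0.101814 / -0.408426 = 0.2493

p = 0.2493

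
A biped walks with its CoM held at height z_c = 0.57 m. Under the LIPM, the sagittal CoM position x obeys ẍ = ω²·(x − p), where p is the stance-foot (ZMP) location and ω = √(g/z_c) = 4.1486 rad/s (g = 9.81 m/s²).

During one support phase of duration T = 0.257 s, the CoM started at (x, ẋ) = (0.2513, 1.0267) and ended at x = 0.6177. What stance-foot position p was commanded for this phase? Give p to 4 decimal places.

ωT = 4.1486·0.257 = 1.066190; cosh(ωT) = 1.624306, sinh(ωT) = 1.279988
x(T) = p + (x₀−p)·cosh(ωT) + (ẋ₀/ω)·sinh(ωT) ⇒ p·(1 − cosh) = x(T) − x₀·cosh − (ẋ₀/ω)·sinh
numerator   = 0.6177 − (0.2513)·1.624306 − (1.0267/4.1486)·1.279988 = -0.107261
denominator = 1 − 1.624306 = -0.624306
p = -0.107261 / -0.624306 = 0.1718

p = 0.1718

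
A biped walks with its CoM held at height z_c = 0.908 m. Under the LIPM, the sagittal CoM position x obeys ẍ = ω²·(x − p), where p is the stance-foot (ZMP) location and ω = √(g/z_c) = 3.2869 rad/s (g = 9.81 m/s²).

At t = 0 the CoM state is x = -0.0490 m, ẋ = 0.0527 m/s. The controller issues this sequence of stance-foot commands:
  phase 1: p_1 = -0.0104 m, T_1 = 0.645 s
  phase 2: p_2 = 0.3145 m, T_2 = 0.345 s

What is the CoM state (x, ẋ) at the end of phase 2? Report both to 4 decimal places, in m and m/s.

x = -0.5359, ẋ = -2.4446

phase 1: p=-0.0104, T=0.645, ωT=2.120051, cosh=4.225792, sinh=4.105766; start (x,ẋ)=(-0.049000, 0.052700) → end (x,ẋ)=(-0.107686, -0.298217)
phase 2: p=0.3145, T=0.345, ωT=1.133981, cosh=1.714877, sinh=1.393127; start (x,ẋ)=(-0.107686, -0.298217) → end (x,ẋ)=(-0.535895, -2.444626)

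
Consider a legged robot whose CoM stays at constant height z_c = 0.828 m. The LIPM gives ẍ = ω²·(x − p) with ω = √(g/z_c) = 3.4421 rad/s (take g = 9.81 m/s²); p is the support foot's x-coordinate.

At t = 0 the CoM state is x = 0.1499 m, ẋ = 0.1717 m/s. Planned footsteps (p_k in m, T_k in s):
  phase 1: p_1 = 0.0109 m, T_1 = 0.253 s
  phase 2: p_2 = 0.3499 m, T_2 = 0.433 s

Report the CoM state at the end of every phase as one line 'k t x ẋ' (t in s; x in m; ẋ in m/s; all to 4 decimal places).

phase 1: p=0.0109, T=0.253, ωT=0.870851, cosh=1.403769, sinh=0.985174; start (x,ẋ)=(0.149900, 0.171700) → end (x,ẋ)=(0.255167, 0.712386)
phase 2: p=0.3499, T=0.433, ωT=1.490429, cosh=2.332138, sinh=2.106862; start (x,ẋ)=(0.255167, 0.712386) → end (x,ẋ)=(0.565011, 0.974374)

1 0.2530 0.2552 0.7124
2 0.6860 0.5650 0.9744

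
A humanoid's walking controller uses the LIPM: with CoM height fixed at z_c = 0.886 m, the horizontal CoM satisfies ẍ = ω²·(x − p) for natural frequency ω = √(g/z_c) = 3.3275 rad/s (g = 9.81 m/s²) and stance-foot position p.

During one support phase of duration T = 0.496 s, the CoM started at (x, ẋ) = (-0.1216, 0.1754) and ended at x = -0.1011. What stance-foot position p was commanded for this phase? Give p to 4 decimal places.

p = -0.0559

ωT = 3.3275·0.496 = 1.650440; cosh(ωT) = 2.700618, sinh(ωT) = 2.508653
x(T) = p + (x₀−p)·cosh(ωT) + (ẋ₀/ω)·sinh(ωT) ⇒ p·(1 − cosh) = x(T) − x₀·cosh − (ẋ₀/ω)·sinh
numerator   = -0.1011 − (-0.1216)·2.700618 − (0.1754/3.3275)·2.508653 = 0.095058
denominator = 1 − 2.700618 = -1.700618
p = 0.095058 / -1.700618 = -0.0559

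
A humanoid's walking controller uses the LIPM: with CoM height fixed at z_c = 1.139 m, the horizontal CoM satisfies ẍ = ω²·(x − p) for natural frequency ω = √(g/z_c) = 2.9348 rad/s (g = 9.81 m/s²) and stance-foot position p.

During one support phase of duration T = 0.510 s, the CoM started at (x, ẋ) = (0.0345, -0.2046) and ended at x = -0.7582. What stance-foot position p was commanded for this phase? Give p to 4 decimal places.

p = 0.5137

ωT = 2.9348·0.510 = 1.496748; cosh(ωT) = 2.345498, sinh(ωT) = 2.121641
x(T) = p + (x₀−p)·cosh(ωT) + (ẋ₀/ω)·sinh(ωT) ⇒ p·(1 − cosh) = x(T) − x₀·cosh − (ẋ₀/ω)·sinh
numerator   = -0.7582 − (0.0345)·2.345498 − (-0.2046/2.9348)·2.121641 = -0.691209
denominator = 1 − 2.345498 = -1.345498
p = -0.691209 / -1.345498 = 0.5137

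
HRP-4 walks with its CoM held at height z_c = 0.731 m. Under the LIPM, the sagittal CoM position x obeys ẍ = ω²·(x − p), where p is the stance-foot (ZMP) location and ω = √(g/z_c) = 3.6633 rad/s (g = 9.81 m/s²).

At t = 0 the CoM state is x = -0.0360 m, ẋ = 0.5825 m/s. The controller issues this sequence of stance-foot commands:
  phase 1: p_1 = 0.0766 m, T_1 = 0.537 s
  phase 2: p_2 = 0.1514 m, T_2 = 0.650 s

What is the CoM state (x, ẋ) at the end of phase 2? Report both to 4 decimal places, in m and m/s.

phase 1: p=0.0766, T=0.537, ωT=1.967192, cosh=3.645210, sinh=3.505361; start (x,ẋ)=(-0.036000, 0.582500) → end (x,ẋ)=(0.223536, 0.677417)
phase 2: p=0.1514, T=0.650, ωT=2.381145, cosh=5.454863, sinh=5.362418; start (x,ẋ)=(0.223536, 0.677417) → end (x,ẋ)=(1.536507, 5.112257)

x = 1.5365, ẋ = 5.1123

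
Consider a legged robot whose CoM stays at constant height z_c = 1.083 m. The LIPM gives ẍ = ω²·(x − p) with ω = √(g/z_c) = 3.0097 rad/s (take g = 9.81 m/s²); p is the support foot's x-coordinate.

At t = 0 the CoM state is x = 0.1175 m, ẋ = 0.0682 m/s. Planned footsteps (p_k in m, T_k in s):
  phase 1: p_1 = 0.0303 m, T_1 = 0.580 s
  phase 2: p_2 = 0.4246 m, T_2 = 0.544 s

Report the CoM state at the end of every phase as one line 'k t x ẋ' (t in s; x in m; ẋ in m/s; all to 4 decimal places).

phase 1: p=0.0303, T=0.580, ωT=1.745626, cosh=2.952011, sinh=2.777476; start (x,ẋ)=(0.117500, 0.068200) → end (x,ẋ)=(0.350653, 0.930264)
phase 2: p=0.4246, T=0.544, ωT=1.637277, cosh=2.667830, sinh=2.473321; start (x,ẋ)=(0.350653, 0.930264) → end (x,ẋ)=(0.991798, 1.931329)

1 0.5800 0.3507 0.9303
2 1.1240 0.9918 1.9313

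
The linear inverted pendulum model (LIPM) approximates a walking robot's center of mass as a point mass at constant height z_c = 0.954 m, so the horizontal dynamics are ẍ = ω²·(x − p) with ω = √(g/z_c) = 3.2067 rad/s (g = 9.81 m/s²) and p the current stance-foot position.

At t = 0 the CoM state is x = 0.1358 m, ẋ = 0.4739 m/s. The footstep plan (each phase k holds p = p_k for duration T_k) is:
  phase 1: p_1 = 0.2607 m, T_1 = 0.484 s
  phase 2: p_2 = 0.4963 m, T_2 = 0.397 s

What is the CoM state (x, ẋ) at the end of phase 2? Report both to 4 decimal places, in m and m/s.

x = 0.2274, ẋ = -0.5988

phase 1: p=0.2607, T=0.484, ωT=1.552043, cosh=2.466460, sinh=2.254645; start (x,ẋ)=(0.135800, 0.473900) → end (x,ẋ)=(0.285840, 0.265832)
phase 2: p=0.4963, T=0.397, ωT=1.273060, cosh=1.925869, sinh=1.645896; start (x,ẋ)=(0.285840, 0.265832) → end (x,ẋ)=(0.227425, -0.598826)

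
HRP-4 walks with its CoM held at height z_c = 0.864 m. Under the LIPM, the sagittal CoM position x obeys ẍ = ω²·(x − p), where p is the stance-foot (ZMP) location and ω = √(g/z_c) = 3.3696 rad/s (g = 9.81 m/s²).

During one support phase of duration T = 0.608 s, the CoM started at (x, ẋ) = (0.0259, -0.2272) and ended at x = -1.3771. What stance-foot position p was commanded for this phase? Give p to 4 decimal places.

p = 0.4152

ωT = 3.3696·0.608 = 2.048717; cosh(ωT) = 3.943420, sinh(ωT) = 3.814520
x(T) = p + (x₀−p)·cosh(ωT) + (ẋ₀/ω)·sinh(ωT) ⇒ p·(1 − cosh) = x(T) − x₀·cosh − (ẋ₀/ω)·sinh
numerator   = -1.3771 − (0.0259)·3.943420 − (-0.2272/3.3696)·3.814520 = -1.222035
denominator = 1 − 3.943420 = -2.943420
p = -1.222035 / -2.943420 = 0.4152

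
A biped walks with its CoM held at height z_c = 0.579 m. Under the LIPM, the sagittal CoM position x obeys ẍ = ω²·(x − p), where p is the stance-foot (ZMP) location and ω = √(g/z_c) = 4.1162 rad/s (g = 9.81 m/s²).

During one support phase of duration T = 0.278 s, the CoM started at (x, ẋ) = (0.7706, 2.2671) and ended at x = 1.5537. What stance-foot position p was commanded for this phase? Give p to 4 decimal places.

p = 0.7624

ωT = 4.1162·0.278 = 1.144304; cosh(ωT) = 1.729350, sinh(ωT) = 1.410904
x(T) = p + (x₀−p)·cosh(ωT) + (ẋ₀/ω)·sinh(ωT) ⇒ p·(1 − cosh) = x(T) − x₀·cosh − (ẋ₀/ω)·sinh
numerator   = 1.5537 − (0.7706)·1.729350 − (2.2671/4.1162)·1.410904 = -0.556028
denominator = 1 − 1.729350 = -0.729350
p = -0.556028 / -0.729350 = 0.7624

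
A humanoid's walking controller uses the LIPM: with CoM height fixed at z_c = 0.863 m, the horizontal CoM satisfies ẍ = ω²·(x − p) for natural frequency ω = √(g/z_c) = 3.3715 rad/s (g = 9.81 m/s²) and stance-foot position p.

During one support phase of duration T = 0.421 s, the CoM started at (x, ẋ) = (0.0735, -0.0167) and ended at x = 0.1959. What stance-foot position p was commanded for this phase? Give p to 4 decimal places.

ωT = 3.3715·0.421 = 1.419401; cosh(ωT) = 2.188252, sinh(ωT) = 1.946393
x(T) = p + (x₀−p)·cosh(ωT) + (ẋ₀/ω)·sinh(ωT) ⇒ p·(1 − cosh) = x(T) − x₀·cosh − (ẋ₀/ω)·sinh
numerator   = 0.1959 − (0.0735)·2.188252 − (-0.0167/3.3715)·1.946393 = 0.044705
denominator = 1 − 2.188252 = -1.188252
p = 0.044705 / -1.188252 = -0.0376

p = -0.0376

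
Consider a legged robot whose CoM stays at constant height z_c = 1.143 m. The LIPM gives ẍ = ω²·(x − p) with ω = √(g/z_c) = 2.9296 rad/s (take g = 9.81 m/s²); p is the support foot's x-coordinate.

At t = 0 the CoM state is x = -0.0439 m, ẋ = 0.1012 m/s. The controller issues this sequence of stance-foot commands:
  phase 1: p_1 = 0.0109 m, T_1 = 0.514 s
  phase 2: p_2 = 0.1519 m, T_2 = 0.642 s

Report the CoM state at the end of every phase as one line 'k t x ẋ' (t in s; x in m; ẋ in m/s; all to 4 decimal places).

1 0.5140 -0.0447 -0.1047
2 1.1560 -0.6222 -2.1960

phase 1: p=0.0109, T=0.514, ωT=1.505814, cosh=2.364830, sinh=2.142993; start (x,ẋ)=(-0.043900, 0.101200) → end (x,ẋ)=(-0.044665, -0.104720)
phase 2: p=0.1519, T=0.642, ωT=1.880803, cosh=3.355619, sinh=3.203152; start (x,ẋ)=(-0.044665, -0.104720) → end (x,ẋ)=(-0.622196, -2.195958)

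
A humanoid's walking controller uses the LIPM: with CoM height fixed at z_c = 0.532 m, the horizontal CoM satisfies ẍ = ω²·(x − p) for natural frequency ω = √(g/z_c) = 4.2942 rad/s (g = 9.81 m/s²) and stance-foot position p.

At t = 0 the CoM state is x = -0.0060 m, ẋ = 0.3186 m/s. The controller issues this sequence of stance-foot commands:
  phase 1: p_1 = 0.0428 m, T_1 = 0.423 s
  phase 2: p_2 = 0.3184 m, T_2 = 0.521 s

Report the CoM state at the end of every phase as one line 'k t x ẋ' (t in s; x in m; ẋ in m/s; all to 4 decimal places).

1 0.4230 0.1109 0.3782
2 0.9440 -0.2568 -2.3345

phase 1: p=0.0428, T=0.423, ωT=1.816447, cosh=3.156284, sinh=2.993682; start (x,ẋ)=(-0.006000, 0.318600) → end (x,ẋ)=(0.110884, 0.378245)
phase 2: p=0.3184, T=0.521, ωT=2.237278, cosh=4.737274, sinh=4.630525; start (x,ẋ)=(0.110884, 0.378245) → end (x,ẋ)=(-0.256791, -2.334483)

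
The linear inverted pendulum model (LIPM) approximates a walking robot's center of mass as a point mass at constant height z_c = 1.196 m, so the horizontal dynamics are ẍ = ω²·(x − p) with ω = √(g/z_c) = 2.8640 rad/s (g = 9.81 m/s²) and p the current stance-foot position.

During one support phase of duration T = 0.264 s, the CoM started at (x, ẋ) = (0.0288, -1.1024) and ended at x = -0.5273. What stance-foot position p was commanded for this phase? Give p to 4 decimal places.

p = 0.8180

ωT = 2.8640·0.264 = 0.756096; cosh(ωT) = 1.299720, sinh(ωT) = 0.830224
x(T) = p + (x₀−p)·cosh(ωT) + (ẋ₀/ω)·sinh(ωT) ⇒ p·(1 − cosh) = x(T) − x₀·cosh − (ẋ₀/ω)·sinh
numerator   = -0.5273 − (0.0288)·1.299720 − (-1.1024/2.8640)·0.830224 = -0.245165
denominator = 1 − 1.299720 = -0.299720
p = -0.245165 / -0.299720 = 0.8180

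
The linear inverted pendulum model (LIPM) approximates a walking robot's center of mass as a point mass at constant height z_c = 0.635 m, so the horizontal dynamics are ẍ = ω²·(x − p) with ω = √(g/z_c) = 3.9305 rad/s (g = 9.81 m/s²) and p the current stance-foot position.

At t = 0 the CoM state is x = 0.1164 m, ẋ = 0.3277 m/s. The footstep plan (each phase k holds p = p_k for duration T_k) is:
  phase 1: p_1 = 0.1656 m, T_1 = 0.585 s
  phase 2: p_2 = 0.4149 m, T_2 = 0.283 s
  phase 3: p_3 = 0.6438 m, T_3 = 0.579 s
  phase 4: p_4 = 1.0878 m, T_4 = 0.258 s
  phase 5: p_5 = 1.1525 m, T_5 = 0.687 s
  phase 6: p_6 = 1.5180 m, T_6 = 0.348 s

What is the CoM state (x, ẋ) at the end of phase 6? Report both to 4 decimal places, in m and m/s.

x = 1.4235, ẋ = 0.0104

phase 1: p=0.1656, T=0.585, ωT=2.299342, cosh=5.033976, sinh=4.933651; start (x,ẋ)=(0.116400, 0.327700) → end (x,ẋ)=(0.329265, 0.695561)
phase 2: p=0.4149, T=0.283, ωT=1.112331, cosh=1.685116, sinh=1.356325; start (x,ẋ)=(0.329265, 0.695561) → end (x,ẋ)=(0.510617, 0.715577)
phase 3: p=0.6438, T=0.579, ωT=2.275759, cosh=4.919015, sinh=4.816296; start (x,ẋ)=(0.510617, 0.715577) → end (x,ẋ)=(0.865513, 0.998717)
phase 4: p=1.0878, T=0.258, ωT=1.014069, cosh=1.559768, sinh=1.197028; start (x,ẋ)=(0.865513, 0.998717) → end (x,ẋ)=(1.045242, 0.511925)
phase 5: p=1.1525, T=0.687, ωT=2.700254, cosh=7.475346, sinh=7.408158; start (x,ẋ)=(1.045242, 0.511925) → end (x,ẋ)=(1.315576, 0.703692)
phase 6: p=1.5180, T=0.348, ωT=1.367814, cosh=2.090710, sinh=1.836047; start (x,ẋ)=(1.315576, 0.703692) → end (x,ẋ)=(1.423505, 0.010408)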